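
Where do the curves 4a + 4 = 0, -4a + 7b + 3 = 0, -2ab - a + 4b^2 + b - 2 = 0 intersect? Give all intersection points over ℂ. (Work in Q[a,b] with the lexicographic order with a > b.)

Compute a lex Gröbner basis by Buchberger's algorithm.
f_1 = 4a + 4, LT = a.
f_2 = -4a + 7b + 3, LT = a.
f_3 = -2ab - a + 4b^2 + b - 2, LT = ab.

S(f_1,f_2): lcm = a. S = 7/4b + 7/4.
  leading term b: no divisor's leading term divides it; move 7/4b to the remainder.
  leading term 1: no divisor's leading term divides it; move 7/4 to the remainder.
  remainder 7/4b + 7/4 ≠ 0; add h_4 = 7/4b + 7/4 to the basis.

The other S-polynomials (S(f_1,f_3), S(f_2,f_3), S(f_1,h_4), S(f_2,h_4), S(f_3,h_4)) all reduce to 0 modulo the current basis, so we have a Gröbner basis.
Inter-reduce: drop elements whose leading term is divisible by another's, tail-reduce, and make monic.
Reduced Gröbner basis: {a + 1, b + 1}.

From the last basis element, b + 1 = 0, so b takes values in {-1}. Each choice, substituted upward through the basis, yields the corresponding point(s) of the solution set.
  b = -1: the earlier basis element becomes a + 1 = 0, giving a = -1 — point (-1, -1).
Check: every point annihilates each of the original generators.

{(-1, -1)}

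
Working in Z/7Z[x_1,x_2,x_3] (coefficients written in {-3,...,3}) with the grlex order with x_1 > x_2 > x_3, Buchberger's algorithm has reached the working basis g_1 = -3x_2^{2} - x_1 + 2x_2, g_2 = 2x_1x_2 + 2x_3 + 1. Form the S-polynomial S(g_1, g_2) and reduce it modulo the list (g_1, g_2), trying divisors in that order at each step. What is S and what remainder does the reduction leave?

lcm(LM(g_1), LM(g_2)) = x_1x_2^{2}.
S = (lcm/LT(g_1))·g_1 − (lcm/LT(g_2))·g_2 = -2x_1^{2} - 3x_1x_2 - x_2x_3 + 3x_2.
Reduce S modulo (g_1, g_2) in that order:
  leading term x_1^{2}: no divisor's leading term divides it; move -2x_1^{2} to the remainder.
  leading term x_1x_2: subtract (2)·g_2 from -3x_1x_2 - x_2x_3 + 3x_2 → -x_2x_3 + 3x_2 + 3x_3 - 2
  leading term x_2x_3: no divisor's leading term divides it; move -x_2x_3 to the remainder.
  leading term x_2: no divisor's leading term divides it; move 3x_2 to the remainder.
  leading term x_3: no divisor's leading term divides it; move 3x_3 to the remainder.
  leading term 1: no divisor's leading term divides it; move -2 to the remainder.
The remainder -2x_1^{2} - x_2x_3 + 3x_2 + 3x_3 - 2 is nonzero, so it would be added as the next basis element.

S(g_1, g_2) = -2x_1^{2} - 3x_1x_2 - x_2x_3 + 3x_2; remainder on division = -2x_1^{2} - x_2x_3 + 3x_2 + 3x_3 - 2.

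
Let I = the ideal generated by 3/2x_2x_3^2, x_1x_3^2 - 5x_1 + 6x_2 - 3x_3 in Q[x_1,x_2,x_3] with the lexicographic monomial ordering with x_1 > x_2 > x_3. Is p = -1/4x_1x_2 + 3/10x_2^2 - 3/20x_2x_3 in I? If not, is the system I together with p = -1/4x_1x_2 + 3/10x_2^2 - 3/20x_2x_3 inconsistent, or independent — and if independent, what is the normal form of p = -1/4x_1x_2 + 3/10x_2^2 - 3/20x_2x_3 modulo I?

-1/4x_1x_2 + 3/10x_2^2 - 3/20x_2x_3 lies in I (it reduces to 0).

First compute the reduced Gröbner basis of I by Buchberger's algorithm.
f_1 = 3/2x_2x_3^2, LT = x_2x_3^2.
f_2 = x_1x_3^2 - 5x_1 + 6x_2 - 3x_3, LT = x_1x_3^2.

S(f_1,f_2): lcm = x_1x_2x_3^2. S = 5x_1x_2 - 6x_2^2 + 3x_2x_3.
  reduce S modulo (f_1, f_2):
  remainder 5x_1x_2 - 6x_2^2 + 3x_2x_3 ≠ 0; add h_3 = 5x_1x_2 - 6x_2^2 + 3x_2x_3 to the basis.

The other S-polynomials (S(f_1,h_3), S(f_2,h_3)) all reduce to 0 modulo the current basis, so we have a Gröbner basis.
Inter-reduce: drop elements whose leading term is divisible by another's, tail-reduce, and make monic.
Reduced Gröbner basis: {x_1x_2 - 6/5x_2^2 + 3/5x_2x_3, x_1x_3^2 - 5x_1 + 6x_2 - 3x_3, x_2x_3^2}.
Label its elements g_1 = x_1x_2 - 6/5x_2^2 + 3/5x_2x_3, g_2 = x_1x_3^2 - 5x_1 + 6x_2 - 3x_3, g_3 = x_2x_3^2.

Reduce p = -1/4x_1x_2 + 3/10x_2^2 - 3/20x_2x_3 modulo G:
  leading term x_1x_2: subtract (-1/4)·g_1 from -1/4x_1x_2 + 3/10x_2^2 - 3/20x_2x_3 → 0
  normal form = 0.
Since the normal form is 0, p ∈ I.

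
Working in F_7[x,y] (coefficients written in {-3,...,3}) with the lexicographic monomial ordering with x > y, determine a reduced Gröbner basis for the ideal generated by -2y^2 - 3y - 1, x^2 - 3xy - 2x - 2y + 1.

This is the nonlinear analogue of row-reducing a linear system.

f_1 = -2y^2 - 3y - 1, LT = y^2.
f_2 = x^2 - 3xy - 2x - 2y + 1, LT = x^2.

The S-polynomials (S(f_1,f_2)) all reduce to 0 modulo the current basis, so we have a Gröbner basis.

G = {x^2 - 3xy - 2x - 2y + 1, y^2 - 2y - 3}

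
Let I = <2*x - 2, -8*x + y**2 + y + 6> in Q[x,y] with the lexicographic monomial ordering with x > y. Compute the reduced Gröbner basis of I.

f_1 = 2*x - 2, LT = x.
f_2 = -8*x + y**2 + y + 6, LT = x.

S(f_1,f_2): lcm = x. S = 1/8*y**2 + 1/8*y - 1/4.
  reduce S modulo (f_1, f_2):
  remainder 1/8*y**2 + 1/8*y - 1/4 ≠ 0; add g_3 = 1/8*y**2 + 1/8*y - 1/4 to the basis.

The other S-polynomials (S(f_1,g_3), S(f_2,g_3)) all reduce to 0 modulo the current basis, so we have a Gröbner basis.
Inter-reduce: drop elements whose leading term is divisible by another's, tail-reduce, and make monic.

G = {x - 1, y**2 + y - 2}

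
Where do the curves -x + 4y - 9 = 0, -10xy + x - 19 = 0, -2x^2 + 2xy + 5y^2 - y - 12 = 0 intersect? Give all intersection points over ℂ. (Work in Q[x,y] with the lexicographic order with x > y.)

Compute a lex Gröbner basis by Buchberger's algorithm.
f_1 = -x + 4y - 9, LT = x.
f_2 = -10xy + x - 19, LT = xy.
f_3 = -2x^2 + 2xy + 5y^2 - y - 12, LT = x^2.

S(f_1,f_2): lcm = xy. S = 1/10x - 4y^2 + 9y - 19/10.
  leading term x: subtract (-1/10)·f_1 from 1/10x - 4y^2 + 9y - 19/10 → -4y^2 + 47/5y - 14/5
  leading term y^2: no divisor's leading term divides it; move -4y^2 to the remainder.
  leading term y: no divisor's leading term divides it; move 47/5y to the remainder.
  leading term 1: no divisor's leading term divides it; move -14/5 to the remainder.
  remainder -4y^2 + 47/5y - 14/5 ≠ 0; add h_4 = -4y^2 + 47/5y - 14/5 to the basis.

S(f_1,f_3): lcm = x^2. S = -3xy + 9x + 5/2y^2 - 1/2y - 6.
  leading term xy: subtract (3y)·f_1 from -3xy + 9x + 5/2y^2 - 1/2y - 6 → 9x - 19/2y^2 + 53/2y - 6
  leading term x: subtract (-9)·f_1 from 9x - 19/2y^2 + 53/2y - 6 → -19/2y^2 + 125/2y - 87
  leading term y^2: subtract (19/8)·h_4 from -19/2y^2 + 125/2y - 87 → 1607/40y - 1607/20
  leading term y: no divisor's leading term divides it; move 1607/40y to the remainder.
  leading term 1: no divisor's leading term divides it; move -1607/20 to the remainder.
  remainder 1607/40y - 1607/20 ≠ 0; add h_5 = 1607/40y - 1607/20 to the basis.

The other S-polynomials (S(f_2,f_3), S(f_1,h_4), S(f_2,h_4), S(f_3,h_4), S(f_1,h_5), S(f_2,h_5), S(f_3,h_5), S(h_4,h_5)) all reduce to 0 modulo the current basis, so we have a Gröbner basis.
Inter-reduce: drop elements whose leading term is divisible by another's, tail-reduce, and make monic.
Reduced Gröbner basis: {x + 1, y - 2}.

The lex basis is triangular: the last element involves only y. Solving y - 2 = 0 gives y ∈ {2}; substituting each value into the earlier elements determines the remaining variables.
  y = 2: the earlier basis element becomes x + 1 = 0, giving x = -1 — point (-1, 2).
Check: every point annihilates each of the original generators.

{(-1, 2)}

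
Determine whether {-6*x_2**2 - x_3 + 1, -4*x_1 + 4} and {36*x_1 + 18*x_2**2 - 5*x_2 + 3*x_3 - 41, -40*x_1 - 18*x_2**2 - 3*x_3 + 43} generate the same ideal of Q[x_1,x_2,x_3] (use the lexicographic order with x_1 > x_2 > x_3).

Since reduced Gröbner bases are canonical representatives of ideals under a given ordering, it suffices to compute and compare them.
Buchberger on the first generating set:
f_1 = -6*x_2**2 - x_3 + 1, LT = x_2**2.
f_2 = -4*x_1 + 4, LT = x_1.

S(f_1,f_2): leading monomials are coprime, so the S-polynomial reduces to 0 (Buchberger's first criterion).
Every S-polynomial of the final basis reduces to 0, so we have a Gröbner basis.
Inter-reduce: drop elements whose leading term is divisible by another's, tail-reduce, and make monic.
Reduced Gröbner basis: {x_1 - 1, x_2**2 + 1/6*x_3 - 1/6}.

Buchberger on the second generating set:
h_1 = 36*x_1 + 18*x_2**2 - 5*x_2 + 3*x_3 - 41, LT = x_1.
h_2 = -40*x_1 - 18*x_2**2 - 3*x_3 + 43, LT = x_1.

S(h_1,h_2): lcm = x_1. S = 1/20*x_2**2 - 5/36*x_2 + 1/120*x_3 - 23/360.
  leading term x_2**2: no divisor's leading term divides it; move 1/20*x_2**2 to the remainder.
  leading term x_2: no divisor's leading term divides it; move -5/36*x_2 to the remainder.
  leading term x_3: no divisor's leading term divides it; move 1/120*x_3 to the remainder.
  leading term 1: no divisor's leading term divides it; move -23/360 to the remainder.
  remainder 1/20*x_2**2 - 5/36*x_2 + 1/120*x_3 - 23/360 ≠ 0; add k_3 = 1/20*x_2**2 - 5/36*x_2 + 1/120*x_3 - 23/360 to the basis.

S(h_1,k_3): leading monomials are coprime, so the S-polynomial reduces to 0 (Buchberger's first criterion).
S(h_2,k_3): leading monomials are coprime, so the S-polynomial reduces to 0 (Buchberger's first criterion).
Every S-polynomial of the final basis reduces to 0, so we have a Gröbner basis.
Inter-reduce: drop elements whose leading term is divisible by another's, tail-reduce, and make monic.
Reduced Gröbner basis: {x_1 + 5/4*x_2 - 1/2, x_2**2 - 25/9*x_2 + 1/6*x_3 - 23/18}.

These differ, so the ideals are not equal.

No, the ideals differ.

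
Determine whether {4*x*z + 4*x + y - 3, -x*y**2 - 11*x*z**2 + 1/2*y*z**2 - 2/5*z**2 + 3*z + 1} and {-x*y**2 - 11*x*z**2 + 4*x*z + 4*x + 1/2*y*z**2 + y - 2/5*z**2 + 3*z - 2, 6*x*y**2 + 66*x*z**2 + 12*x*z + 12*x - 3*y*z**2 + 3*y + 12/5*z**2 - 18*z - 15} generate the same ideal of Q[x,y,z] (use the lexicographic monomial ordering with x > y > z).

Two ideals are equal iff their reduced Gröbner bases coincide (the reduced basis is unique for a fixed ordering).
Buchberger on the first generating set:
f_1 = 4*x*z + 4*x + y - 3, LT = x*z.
f_2 = -x*y**2 - 11*x*z**2 + 1/2*y*z**2 - 2/5*z**2 + 3*z + 1, LT = x*y**2.

S(f_1,f_2): lcm = x*y**2*z. S = x*y**2 - 11*x*z**3 + 1/4*y**3 - 3/4*y**2 + 1/2*y*z**3 - 2/5*z**3 + 3*z**2 + z.
  leading term x*y**2: subtract (-1)·f_2 from x*y**2 - 11*x*z**3 + 1/4*y**3 - 3/4*y**2 + 1/2*y*z**3 - 2/5*z**3 + 3*z**2 + z → -11*x*z**3 - 11*x*z**2 + 1/4*y**3 - 3/4*y**2 + 1/2*y*z**3 + 1/2*y*z**2 - 2/5*z**3 + 13/5*z**2 + 4*z + 1
  leading term x*z**3: subtract (-11/4*z**2)·f_1 from -11*x*z**3 - 11*x*z**2 + 1/4*y**3 - 3/4*y**2 + 1/2*y*z**3 + 1/2*y*z**2 - 2/5*z**3 + 13/5*z**2 + 4*z + 1 → 1/4*y**3 - 3/4*y**2 + 1/2*y*z**3 + 13/4*y*z**2 - 2/5*z**3 - 113/20*z**2 + 4*z + 1
  leading term y**3: no divisor's leading term divides it; move 1/4*y**3 to the remainder.
  leading term y**2: no divisor's leading term divides it; move -3/4*y**2 to the remainder.
  leading term y*z**3: no divisor's leading term divides it; move 1/2*y*z**3 to the remainder.
  leading term y*z**2: no divisor's leading term divides it; move 13/4*y*z**2 to the remainder.
  leading term z**3: no divisor's leading term divides it; move -2/5*z**3 to the remainder.
  leading term z**2: no divisor's leading term divides it; move -113/20*z**2 to the remainder.
  leading term z: no divisor's leading term divides it; move 4*z to the remainder.
  leading term 1: no divisor's leading term divides it; move 1 to the remainder.
  remainder 1/4*y**3 - 3/4*y**2 + 1/2*y*z**3 + 13/4*y*z**2 - 2/5*z**3 - 113/20*z**2 + 4*z + 1 ≠ 0; add g_3 = 1/4*y**3 - 3/4*y**2 + 1/2*y*z**3 + 13/4*y*z**2 - 2/5*z**3 - 113/20*z**2 + 4*z + 1 to the basis.

The other S-polynomials (S(f_1,g_3), S(f_2,g_3)) all reduce to 0 modulo the current basis, so we have a Gröbner basis.
Inter-reduce: drop elements whose leading term is divisible by another's, tail-reduce, and make monic.
Reduced Gröbner basis: {x*y**2 + 11*x - 1/2*y*z**2 - 11/4*y*z + 11/4*y + 2/5*z**2 + 21/4*z - 37/4, x*z + x + 1/4*y - 3/4, y**3 - 3*y**2 + 2*y*z**3 + 13*y*z**2 - 8/5*z**3 - 113/5*z**2 + 16*z + 4}.

Buchberger on the second generating set:
h_1 = -x*y**2 - 11*x*z**2 + 4*x*z + 4*x + 1/2*y*z**2 + y - 2/5*z**2 + 3*z - 2, LT = x*y**2.
h_2 = 6*x*y**2 + 66*x*z**2 + 12*x*z + 12*x - 3*y*z**2 + 3*y + 12/5*z**2 - 18*z - 15, LT = x*y**2.

S(h_1,h_2): lcm = x*y**2. S = -6*x*z - 6*x - 3/2*y + 9/2.
  leading term x*z: no divisor's leading term divides it; move -6*x*z to the remainder.
  leading term x: no divisor's leading term divides it; move -6*x to the remainder.
  leading term y: no divisor's leading term divides it; move -3/2*y to the remainder.
  leading term 1: no divisor's leading term divides it; move 9/2 to the remainder.
  remainder -6*x*z - 6*x - 3/2*y + 9/2 ≠ 0; add k_3 = -6*x*z - 6*x - 3/2*y + 9/2 to the basis.

S(h_1,k_3): lcm = x*y**2*z. S = -x*y**2 + 11*x*z**3 - 4*x*z**2 - 4*x*z - 1/4*y**3 + 3/4*y**2 - 1/2*y*z**3 - y*z + 2/5*z**3 - 3*z**2 + 2*z.
  leading term x*y**2: subtract (1)·h_1 from -x*y**2 + 11*x*z**3 - 4*x*z**2 - 4*x*z - 1/4*y**3 + 3/4*y**2 - 1/2*y*z**3 - y*z + 2/5*z**3 - 3*z**2 + 2*z → 11*x*z**3 + 7*x*z**2 - 8*x*z - 4*x - 1/4*y**3 + 3/4*y**2 - 1/2*y*z**3 - 1/2*y*z**2 - y*z - y + 2/5*z**3 - 13/5*z**2 - z + 2
  leading term x*z**3: subtract (-11/6*z**2)·k_3 from 11*x*z**3 + 7*x*z**2 - 8*x*z - 4*x - 1/4*y**3 + 3/4*y**2 - 1/2*y*z**3 - 1/2*y*z**2 - y*z - y + 2/5*z**3 - 13/5*z**2 - z + 2 → -4*x*z**2 - 8*x*z - 4*x - 1/4*y**3 + 3/4*y**2 - 1/2*y*z**3 - 13/4*y*z**2 - y*z - y + 2/5*z**3 + 113/20*z**2 - z + 2
  leading term x*z**2: subtract (2/3*z)·k_3 from -4*x*z**2 - 8*x*z - 4*x - 1/4*y**3 + 3/4*y**2 - 1/2*y*z**3 - 13/4*y*z**2 - y*z - y + 2/5*z**3 + 113/20*z**2 - z + 2 → -4*x*z - 4*x - 1/4*y**3 + 3/4*y**2 - 1/2*y*z**3 - 13/4*y*z**2 - y + 2/5*z**3 + 113/20*z**2 - 4*z + 2
  leading term x*z: subtract (2/3)·k_3 from -4*x*z - 4*x - 1/4*y**3 + 3/4*y**2 - 1/2*y*z**3 - 13/4*y*z**2 - y + 2/5*z**3 + 113/20*z**2 - 4*z + 2 → -1/4*y**3 + 3/4*y**2 - 1/2*y*z**3 - 13/4*y*z**2 + 2/5*z**3 + 113/20*z**2 - 4*z - 1
  leading term y**3: no divisor's leading term divides it; move -1/4*y**3 to the remainder.
  leading term y**2: no divisor's leading term divides it; move 3/4*y**2 to the remainder.
  leading term y*z**3: no divisor's leading term divides it; move -1/2*y*z**3 to the remainder.
  leading term y*z**2: no divisor's leading term divides it; move -13/4*y*z**2 to the remainder.
  leading term z**3: no divisor's leading term divides it; move 2/5*z**3 to the remainder.
  leading term z**2: no divisor's leading term divides it; move 113/20*z**2 to the remainder.
  leading term z: no divisor's leading term divides it; move -4*z to the remainder.
  leading term 1: no divisor's leading term divides it; move -1 to the remainder.
  remainder -1/4*y**3 + 3/4*y**2 - 1/2*y*z**3 - 13/4*y*z**2 + 2/5*z**3 + 113/20*z**2 - 4*z - 1 ≠ 0; add k_4 = -1/4*y**3 + 3/4*y**2 - 1/2*y*z**3 - 13/4*y*z**2 + 2/5*z**3 + 113/20*z**2 - 4*z - 1 to the basis.

The other S-polynomials (S(h_2,k_3), S(h_1,k_4), S(h_2,k_4), S(k_3,k_4)) all reduce to 0 modulo the current basis, so we have a Gröbner basis.
Inter-reduce: drop elements whose leading term is divisible by another's, tail-reduce, and make monic.
Reduced Gröbner basis: {x*y**2 + 11*x - 1/2*y*z**2 - 11/4*y*z + 11/4*y + 2/5*z**2 + 21/4*z - 37/4, x*z + x + 1/4*y - 3/4, y**3 - 3*y**2 + 2*y*z**3 + 13*y*z**2 - 8/5*z**3 - 113/5*z**2 + 16*z + 4}.

These coincide, so the ideals are equal.
The same test decides containment: I ⊆ J iff every generator of I reduces to 0 modulo a Gröbner basis of J.

Yes, the ideals are equal.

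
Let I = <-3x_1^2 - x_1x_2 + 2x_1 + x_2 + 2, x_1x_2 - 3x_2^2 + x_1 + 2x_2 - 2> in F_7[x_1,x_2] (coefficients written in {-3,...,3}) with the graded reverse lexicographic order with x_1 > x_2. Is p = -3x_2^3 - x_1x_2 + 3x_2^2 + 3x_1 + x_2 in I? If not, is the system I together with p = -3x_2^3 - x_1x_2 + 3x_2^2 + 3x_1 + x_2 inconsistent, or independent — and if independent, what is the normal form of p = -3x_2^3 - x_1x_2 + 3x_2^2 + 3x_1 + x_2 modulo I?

-3x_2^3 - x_1x_2 + 3x_2^2 + 3x_1 + x_2 is independent of I; its normal form modulo I is -3x_2^2 - 3x_1 - x_2.

First compute the reduced Gröbner basis of I by Buchberger's algorithm.
f_1 = -3x_1^2 - x_1x_2 + 2x_1 + x_2 + 2, LT = x_1^2.
f_2 = x_1x_2 - 3x_2^2 + x_1 + 2x_2 - 2, LT = x_1x_2.

S(f_1,f_2): lcm = x_1^2x_2. S = x_1x_2^2 - x_1^2 + 2x_1x_2 + 2x_2^2 + 2x_1 - 3x_2.
  leading term x_1x_2^2: subtract (x_2)·f_2 from x_1x_2^2 - x_1^2 + 2x_1x_2 + 2x_2^2 + 2x_1 - 3x_2 → 3x_2^3 - x_1^2 + x_1x_2 + 2x_1 - x_2
  leading term x_2^3: no divisor's leading term divides it; move 3x_2^3 to the remainder.
  leading term x_1^2: subtract (-2)·f_1 from -x_1^2 + x_1x_2 + 2x_1 - x_2 → -x_1x_2 - x_1 + x_2 - 3
  leading term x_1x_2: subtract (-1)·f_2 from -x_1x_2 - x_1 + x_2 - 3 → -3x_2^2 + 3x_2 + 2
  leading term x_2^2: no divisor's leading term divides it; move -3x_2^2 to the remainder.
  leading term x_2: no divisor's leading term divides it; move 3x_2 to the remainder.
  leading term 1: no divisor's leading term divides it; move 2 to the remainder.
  remainder 3x_2^3 - 3x_2^2 + 3x_2 + 2 ≠ 0; add h_3 = 3x_2^3 - 3x_2^2 + 3x_2 + 2 to the basis.

The other S-polynomials (S(f_1,h_3), S(f_2,h_3)) all reduce to 0 modulo the current basis, so we have a Gröbner basis.
Inter-reduce: drop elements whose leading term is divisible by another's, tail-reduce, and make monic.
Reduced Gröbner basis: {x_2^3 - x_2^2 + x_2 + 3, x_1^2 + x_2^2 - x_1 - x_2, x_1x_2 - 3x_2^2 + x_1 + 2x_2 - 2}.
Label its elements g_1 = x_2^3 - x_2^2 + x_2 + 3, g_2 = x_1^2 + x_2^2 - x_1 - x_2, g_3 = x_1x_2 - 3x_2^2 + x_1 + 2x_2 - 2.

Reduce p = -3x_2^3 - x_1x_2 + 3x_2^2 + 3x_1 + x_2 modulo G:
  leading term x_2^3: subtract (-3)·g_1 from -3x_2^3 - x_1x_2 + 3x_2^2 + 3x_1 + x_2 → -x_1x_2 + 3x_1 - 3x_2 + 2
  leading term x_1x_2: subtract (-1)·g_3 from -x_1x_2 + 3x_1 - 3x_2 + 2 → -3x_2^2 - 3x_1 - x_2
  leading term x_2^2: no divisor's leading term divides it; move -3x_2^2 to the remainder.
  leading term x_1: no divisor's leading term divides it; move -3x_1 to the remainder.
  leading term x_2: no divisor's leading term divides it; move -x_2 to the remainder.
  normal form = -3x_2^2 - 3x_1 - x_2.
The normal form is nonzero, so p ∉ I. Since p minus its normal form lies in I, I + (p) = I + (r) where r = -3x_2^2 - 3x_1 - x_2; decide whether this ideal is the whole ring.
Run Buchberger on G together with r (pairs among the g_i already reduce to 0 since G is a Gröbner basis):
g_1 = x_2^3 - x_2^2 + x_2 + 3, LT = x_2^3.
g_2 = x_1^2 + x_2^2 - x_1 - x_2, LT = x_1^2.
g_3 = x_1x_2 - 3x_2^2 + x_1 + 2x_2 - 2, LT = x_1x_2.
r = -3x_2^2 - 3x_1 - x_2, LT = x_2^2.

S(g_1,r): lcm = x_2^3. S = -x_1x_2 + x_2^2 + x_2 + 3.
  leading term x_1x_2: subtract (-1)·g_3 from -x_1x_2 + x_2^2 + x_2 + 3 → -2x_2^2 + x_1 + 3x_2 + 1
  leading term x_2^2: subtract (3)·r from -2x_2^2 + x_1 + 3x_2 + 1 → 3x_1 - x_2 + 1
  leading term x_1: no divisor's leading term divides it; move 3x_1 to the remainder.
  leading term x_2: no divisor's leading term divides it; move -x_2 to the remainder.
  leading term 1: no divisor's leading term divides it; move 1 to the remainder.
  remainder 3x_1 - x_2 + 1 ≠ 0; add m_5 = 3x_1 - x_2 + 1 to the basis.

S(g_3,r): lcm = x_1x_2^2. S = -3x_2^3 - x_1^2 + 3x_1x_2 + 2x_2^2 - 2x_2.
  leading term x_2^3: subtract (-3)·g_1 from -3x_2^3 - x_1^2 + 3x_1x_2 + 2x_2^2 - 2x_2 → -x_1^2 + 3x_1x_2 - x_2^2 + x_2 + 2
  leading term x_1^2: subtract (-1)·g_2 from -x_1^2 + 3x_1x_2 - x_2^2 + x_2 + 2 → 3x_1x_2 - x_1 + 2
  leading term x_1x_2: subtract (3)·g_3 from 3x_1x_2 - x_1 + 2 → 2x_2^2 + 3x_1 + x_2 + 1
  leading term x_2^2: subtract (-3)·r from 2x_2^2 + 3x_1 + x_2 + 1 → x_1 - 2x_2 + 1
  leading term x_1: subtract (-2)·m_5 from x_1 - 2x_2 + 1 → 3x_2 + 3
  leading term x_2: no divisor's leading term divides it; move 3x_2 to the remainder.
  leading term 1: no divisor's leading term divides it; move 3 to the remainder.
  remainder 3x_2 + 3 ≠ 0; add m_6 = 3x_2 + 3 to the basis.

The other S-polynomials (S(g_1,g_2), S(g_1,g_3), S(g_2,g_3), S(g_2,r), S(g_1,m_5), S(g_2,m_5), S(g_3,m_5), S(r,m_5), S(g_1,m_6), S(g_2,m_6), S(g_3,m_6), S(r,m_6), S(m_5,m_6)) all reduce to 0 modulo the current basis, so we have a Gröbner basis.
Inter-reduce: drop elements whose leading term is divisible by another's, tail-reduce, and make monic.
Reduced Gröbner basis: {x_1 + 3, x_2 + 1}.
The reduced Gröbner basis of I + (p) is {x_1 + 3, x_2 + 1} ≠ {1}, a proper ideal, so the enlarged system stays consistent: p is independent of I, with normal form -3x_2^2 - 3x_1 - x_2.

Ideal membership is decidable via reduction modulo a Gröbner basis.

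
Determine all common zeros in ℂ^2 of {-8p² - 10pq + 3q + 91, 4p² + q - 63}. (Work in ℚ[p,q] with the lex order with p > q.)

{(4, -1), (-sqrt(77)/4 - 7/4, 63/2 - 7*sqrt(77)/2), (-7/4 + sqrt(77)/4, 7*sqrt(77)/2 + 63/2)}

Compute a lex Gröbner basis by Buchberger's algorithm.
f_1 = -8p² - 10pq + 3q + 91, LT = p².
f_2 = 4p² + q - 63, LT = p².

S(f_1,f_2): lcm = p². S = 5/4pq - ⅝q + 35/8.
  reduce S modulo (f_1, f_2):
  remainder 5/4pq - ⅝q + 35/8 ≠ 0; add h_3 = 5/4pq - ⅝q + 35/8 to the basis.

S(f_1,h_3): lcm = p²q. S = 5/4pq² + ½pq - 7/2p - ⅜q² - 91/8q.
  reduce S modulo (f_1, f_2, h_3):
  remainder -7/2p + ¼q² - 31/2q - 7/4 ≠ 0; add h_4 = -7/2p + ¼q² - 31/2q - 7/4 to the basis.

S(h_3,h_4): lcm = pq. S = 1/14q³ - 31/7q² - q + 7/2.
  reduce S modulo (f_1, f_2, h_3, h_4):
  remainder 1/14q³ - 31/7q² - q + 7/2 ≠ 0; add h_5 = 1/14q³ - 31/7q² - q + 7/2 to the basis.

The other S-polynomials (S(f_2,h_3), S(f_1,h_4), S(f_2,h_4), S(f_1,h_5), S(f_2,h_5), S(h_3,h_5), S(h_4,h_5)) all reduce to 0 modulo the current basis, so we have a Gröbner basis.
Inter-reduce: drop elements whose leading term is divisible by another's, tail-reduce, and make monic.
Reduced Gröbner basis: {p - 1/14q² + 31/7q + ½, q³ - 62q² - 14q + 49}.

Elimination: the polynomial q³ - 62q² - 14q + 49 lies in the elimination ideal for q, so q ∈ {-1, 63/2 - 7*sqrt(77)/2, 7*sqrt(77)/2 + 63/2}. For each such q, the remaining basis elements (now univariate) give the rest of the solution.
  q = -1: the earlier basis element becomes p - 4 = 0, giving p = 4 — point (4, -1).
  q = 63/2 - 7*sqrt(77)/2: the earlier basis element becomes p + 7/4 + sqrt(77)/4 = 0, giving p = -sqrt(77)/4 - 7/4 — point (-sqrt(77)/4 - 7/4, 63/2 - 7*sqrt(77)/2).
  q = 7*sqrt(77)/2 + 63/2: the earlier basis element becomes p - sqrt(77)/4 + 7/4 = 0, giving p = -7/4 + sqrt(77)/4 — point (-7/4 + sqrt(77)/4, 7*sqrt(77)/2 + 63/2).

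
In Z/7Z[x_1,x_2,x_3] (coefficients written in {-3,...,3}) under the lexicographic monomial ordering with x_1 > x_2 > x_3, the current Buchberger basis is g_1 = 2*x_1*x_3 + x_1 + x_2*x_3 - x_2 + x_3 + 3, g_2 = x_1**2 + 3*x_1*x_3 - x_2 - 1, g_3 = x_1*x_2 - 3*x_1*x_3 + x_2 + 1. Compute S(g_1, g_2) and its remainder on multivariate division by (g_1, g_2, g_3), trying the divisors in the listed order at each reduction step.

S(g_1, g_2) = -3*x_1**2 - 3*x_1*x_2*x_3 + 3*x_1*x_2 - 3*x_1*x_3**2 - 3*x_1*x_3 - 2*x_1 + x_2*x_3 + x_3; remainder on division = -2*x_1 - 2*x_2**2*x_3 + 2*x_2**2 - 2*x_2*x_3**2 + x_2*x_3 - 3*x_2 - 2*x_3**2 + 2*x_3 + 3.

lcm(LM(g_1), LM(g_2)) = x_1**2*x_3.
S = (lcm/LT(g_1))·g_1 − (lcm/LT(g_2))·g_2 = -3*x_1**2 - 3*x_1*x_2*x_3 + 3*x_1*x_2 - 3*x_1*x_3**2 - 3*x_1*x_3 - 2*x_1 + x_2*x_3 + x_3.
Reduce S modulo (g_1, g_2, g_3) in that order:
  leading term x_1**2: subtract (-3)·g_2 from -3*x_1**2 - 3*x_1*x_2*x_3 + 3*x_1*x_2 - 3*x_1*x_3**2 - 3*x_1*x_3 - 2*x_1 + x_2*x_3 + x_3 → -3*x_1*x_2*x_3 + 3*x_1*x_2 - 3*x_1*x_3**2 - x_1*x_3 - 2*x_1 + x_2*x_3 - 3*x_2 + x_3 - 3
  leading term x_1*x_2*x_3: subtract (2*x_2)·g_1 from -3*x_1*x_2*x_3 + 3*x_1*x_2 - 3*x_1*x_3**2 - x_1*x_3 - 2*x_1 + x_2*x_3 - 3*x_2 + x_3 - 3 → x_1*x_2 - 3*x_1*x_3**2 - x_1*x_3 - 2*x_1 - 2*x_2**2*x_3 + 2*x_2**2 - x_2*x_3 - 2*x_2 + x_3 - 3
  leading term x_1*x_2: subtract (1)·g_3 from x_1*x_2 - 3*x_1*x_3**2 - x_1*x_3 - 2*x_1 - 2*x_2**2*x_3 + 2*x_2**2 - x_2*x_3 - 2*x_2 + x_3 - 3 → -3*x_1*x_3**2 + 2*x_1*x_3 - 2*x_1 - 2*x_2**2*x_3 + 2*x_2**2 - x_2*x_3 - 3*x_2 + x_3 + 3
  leading term x_1*x_3**2: subtract (2*x_3)·g_1 from -3*x_1*x_3**2 + 2*x_1*x_3 - 2*x_1 - 2*x_2**2*x_3 + 2*x_2**2 - x_2*x_3 - 3*x_2 + x_3 + 3 → -2*x_1 - 2*x_2**2*x_3 + 2*x_2**2 - 2*x_2*x_3**2 + x_2*x_3 - 3*x_2 - 2*x_3**2 + 2*x_3 + 3
  leading term x_1: no divisor's leading term divides it; move -2*x_1 to the remainder.
  leading term x_2**2*x_3: no divisor's leading term divides it; move -2*x_2**2*x_3 to the remainder.
  leading term x_2**2: no divisor's leading term divides it; move 2*x_2**2 to the remainder.
  leading term x_2*x_3**2: no divisor's leading term divides it; move -2*x_2*x_3**2 to the remainder.
  leading term x_2*x_3: no divisor's leading term divides it; move x_2*x_3 to the remainder.
  leading term x_2: no divisor's leading term divides it; move -3*x_2 to the remainder.
  leading term x_3**2: no divisor's leading term divides it; move -2*x_3**2 to the remainder.
  leading term x_3: no divisor's leading term divides it; move 2*x_3 to the remainder.
  leading term 1: no divisor's leading term divides it; move 3 to the remainder.
The remainder -2*x_1 - 2*x_2**2*x_3 + 2*x_2**2 - 2*x_2*x_3**2 + x_2*x_3 - 3*x_2 - 2*x_3**2 + 2*x_3 + 3 is nonzero, so it would be added as the next basis element.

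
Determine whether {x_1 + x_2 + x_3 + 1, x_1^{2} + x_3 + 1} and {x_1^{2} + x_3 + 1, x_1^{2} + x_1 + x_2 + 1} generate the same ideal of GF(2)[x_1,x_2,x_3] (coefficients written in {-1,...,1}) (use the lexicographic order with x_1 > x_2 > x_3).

No, the ideals differ.

For a fixed monomial order, each ideal has a unique reduced Gröbner basis; comparing bases decides equality.
Buchberger on the first generating set:
f_1 = x_1 + x_2 + x_3 + 1, LT = x_1.
f_2 = x_1^{2} + x_3 + 1, LT = x_1^{2}.

S(f_1,f_2): lcm = x_1^{2}. S = x_1x_2 + x_1x_3 + x_1 + x_3 + 1.
  reduce S modulo (f_1, f_2):
  remainder x_2^{2} + x_3^{2} + x_3 ≠ 0; add g_3 = x_2^{2} + x_3^{2} + x_3 to the basis.

The other S-polynomials (S(f_1,g_3), S(f_2,g_3)) all reduce to 0 modulo the current basis, so we have a Gröbner basis.
Inter-reduce: drop elements whose leading term is divisible by another's, tail-reduce, and make monic.
Reduced Gröbner basis: {x_1 + x_2 + x_3 + 1, x_2^{2} + x_3^{2} + x_3}.

Buchberger on the second generating set:
h_1 = x_1^{2} + x_3 + 1, LT = x_1^{2}.
h_2 = x_1^{2} + x_1 + x_2 + 1, LT = x_1^{2}.

S(h_1,h_2): lcm = x_1^{2}. S = x_1 + x_2 + x_3.
  reduce S modulo (h_1, h_2):
  remainder x_1 + x_2 + x_3 ≠ 0; add k_3 = x_1 + x_2 + x_3 to the basis.

S(h_1,k_3): lcm = x_1^{2}. S = x_1x_2 + x_1x_3 + x_3 + 1.
  reduce S modulo (h_1, h_2, k_3):
  remainder x_2^{2} + x_3^{2} + x_3 + 1 ≠ 0; add k_4 = x_2^{2} + x_3^{2} + x_3 + 1 to the basis.

The other S-polynomials (S(h_2,k_3), S(h_1,k_4), S(h_2,k_4), S(k_3,k_4)) all reduce to 0 modulo the current basis, so we have a Gröbner basis.
Inter-reduce: drop elements whose leading term is divisible by another's, tail-reduce, and make monic.
Reduced Gröbner basis: {x_1 + x_2 + x_3, x_2^{2} + x_3^{2} + x_3 + 1}.

These differ, so the ideals are not equal.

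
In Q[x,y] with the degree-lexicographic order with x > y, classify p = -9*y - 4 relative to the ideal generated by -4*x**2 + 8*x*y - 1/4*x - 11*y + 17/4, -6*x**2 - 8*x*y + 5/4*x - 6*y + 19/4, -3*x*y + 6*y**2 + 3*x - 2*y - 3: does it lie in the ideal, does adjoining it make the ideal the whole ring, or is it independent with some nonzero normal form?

Adjoining -9*y - 4 makes the ideal the whole ring: the system is inconsistent.

First compute the reduced Gröbner basis of I by Buchberger's algorithm.
f_1 = -4*x**2 + 8*x*y - 1/4*x - 11*y + 17/4, LT = x**2.
f_2 = -6*x**2 - 8*x*y + 5/4*x - 6*y + 19/4, LT = x**2.
f_3 = -3*x*y + 6*y**2 + 3*x - 2*y - 3, LT = x*y.

S(f_1,f_2): lcm = x**2. S = -10/3*x*y + 13/48*x + 7/4*y - 13/48.
  leading term x*y: subtract (10/9)·f_3 from -10/3*x*y + 13/48*x + 7/4*y - 13/48 → -20/3*y**2 - 49/16*x + 143/36*y + 49/16
  leading term y**2: no divisor's leading term divides it; move -20/3*y**2 to the remainder.
  leading term x: no divisor's leading term divides it; move -49/16*x to the remainder.
  leading term y: no divisor's leading term divides it; move 143/36*y to the remainder.
  leading term 1: no divisor's leading term divides it; move 49/16 to the remainder.
  remainder -20/3*y**2 - 49/16*x + 143/36*y + 49/16 ≠ 0; add h_4 = -20/3*y**2 - 49/16*x + 143/36*y + 49/16 to the basis.

S(f_1,f_3): lcm = x**2*y. S = x**2 - 29/48*x*y + 11/4*y**2 - x - 17/16*y.
  leading term x**2: subtract (-1/4)·f_1 from x**2 - 29/48*x*y + 11/4*y**2 - x - 17/16*y → 67/48*x*y + 11/4*y**2 - 17/16*x - 61/16*y + 17/16
  leading term x*y: subtract (-67/144)·f_3 from 67/48*x*y + 11/4*y**2 - 17/16*x - 61/16*y + 17/16 → 133/24*y**2 + 1/3*x - 683/144*y - 1/3
  leading term y**2: subtract (-133/160)·h_4 from 133/24*y**2 + 1/3*x - 683/144*y - 1/3 → -16991/7680*x - 2767/1920*y + 16991/7680
  leading term x: no divisor's leading term divides it; move -16991/7680*x to the remainder.
  leading term y: no divisor's leading term divides it; move -2767/1920*y to the remainder.
  leading term 1: no divisor's leading term divides it; move 16991/7680 to the remainder.
  remainder -16991/7680*x - 2767/1920*y + 16991/7680 ≠ 0; add h_5 = -16991/7680*x - 2767/1920*y + 16991/7680 to the basis.

S(f_3,h_4): lcm = x*y**2. S = -2*y**3 - 147/320*x**2 - 97/240*x*y + 2/3*y**2 + 147/320*x + y.
  leading term y**3: subtract (3/10*y)·h_4 from -2*y**3 - 147/320*x**2 - 97/240*x*y + 2/3*y**2 + 147/320*x + y → -147/320*x**2 + 247/480*x*y - 21/40*y**2 + 147/320*x + 13/160*y
  leading term x**2: subtract (147/1280)·f_1 from -147/320*x**2 + 247/480*x*y - 21/40*y**2 + 147/320*x + 13/160*y → -97/240*x*y - 21/40*y**2 + 2499/5120*x + 1721/1280*y - 2499/5120
  leading term x*y: subtract (97/720)·f_3 from -97/240*x*y - 21/40*y**2 + 2499/5120*x + 1721/1280*y - 2499/5120 → -4/3*y**2 + 1289/15360*x + 18593/11520*y - 1289/15360
  leading term y**2: subtract (1/5)·h_4 from -4/3*y**2 + 1289/15360*x + 18593/11520*y - 1289/15360 → 10697/15360*x + 1049/1280*y - 10697/15360
  leading term x: subtract (-10697/33982)·h_5 from 10697/15360*x + 1049/1280*y - 10697/15360 → 11936039/32622720*y
  leading term y: no divisor's leading term divides it; move 11936039/32622720*y to the remainder.
  remainder 11936039/32622720*y ≠ 0; add h_6 = 11936039/32622720*y to the basis.

The other S-polynomials (S(f_2,f_3), S(f_1,h_4), S(f_2,h_4), S(f_1,h_5), S(f_2,h_5), S(f_3,h_5), S(h_4,h_5), S(f_1,h_6), S(f_2,h_6), S(f_3,h_6), S(h_4,h_6), S(h_5,h_6)) all reduce to 0 modulo the current basis, so we have a Gröbner basis.
Inter-reduce: drop elements whose leading term is divisible by another's, tail-reduce, and make monic.
Reduced Gröbner basis: {x - 1, y}.
Label its elements g_1 = x - 1, g_2 = y.

Reduce p = -9*y - 4 modulo G:
  leading term y: subtract (-9)·g_2 from -9*y - 4 → -4
  leading term 1: no divisor's leading term divides it; move -4 to the remainder.
  normal form = -4.
The normal form is nonzero, so p ∉ I. Since p minus its normal form lies in I, I + (p) = I + (r) where r = -4; decide whether this ideal is the whole ring.
Here r = -4 is a nonzero constant, hence a unit: 1 ∈ I + (p), the Gröbner basis of I + (p) is {1}, and the enlarged system has no common solution — adjoining p is inconsistent.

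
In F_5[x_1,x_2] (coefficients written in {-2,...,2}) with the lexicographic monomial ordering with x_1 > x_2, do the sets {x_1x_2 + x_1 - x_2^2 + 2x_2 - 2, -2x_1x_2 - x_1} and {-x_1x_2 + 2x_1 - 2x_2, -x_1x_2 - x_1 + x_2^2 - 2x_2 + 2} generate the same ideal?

No, the ideals differ.

Since reduced Gröbner bases are canonical representatives of ideals under a given ordering, it suffices to compute and compare them.
Buchberger on the first generating set:
f_1 = x_1x_2 + x_1 - x_2^2 + 2x_2 - 2, LT = x_1x_2.
f_2 = -2x_1x_2 - x_1, LT = x_1x_2.

S(f_1,f_2): lcm = x_1x_2. S = -2x_1 - x_2^2 + 2x_2 - 2.
  leading term x_1: no divisor's leading term divides it; move -2x_1 to the remainder.
  leading term x_2^2: no divisor's leading term divides it; move -x_2^2 to the remainder.
  leading term x_2: no divisor's leading term divides it; move 2x_2 to the remainder.
  leading term 1: no divisor's leading term divides it; move -2 to the remainder.
  remainder -2x_1 - x_2^2 + 2x_2 - 2 ≠ 0; add g_3 = -2x_1 - x_2^2 + 2x_2 - 2 to the basis.

S(f_1,g_3): lcm = x_1x_2. S = x_1 + 2x_2^3 + x_2 - 2.
  leading term x_1: subtract (2)·g_3 from x_1 + 2x_2^3 + x_2 - 2 → 2x_2^3 + 2x_2^2 + 2x_2 + 2
  leading term x_2^3: no divisor's leading term divides it; move 2x_2^3 to the remainder.
  leading term x_2^2: no divisor's leading term divides it; move 2x_2^2 to the remainder.
  leading term x_2: no divisor's leading term divides it; move 2x_2 to the remainder.
  leading term 1: no divisor's leading term divides it; move 2 to the remainder.
  remainder 2x_2^3 + 2x_2^2 + 2x_2 + 2 ≠ 0; add g_4 = 2x_2^3 + 2x_2^2 + 2x_2 + 2 to the basis.

S(f_2,g_3): lcm = x_1x_2. S = -2x_1 + 2x_2^3 + x_2^2 - x_2.
  leading term x_1: subtract (1)·g_3 from -2x_1 + 2x_2^3 + x_2^2 - x_2 → 2x_2^3 + 2x_2^2 + 2x_2 + 2
  leading term x_2^3: subtract (1)·g_4 from 2x_2^3 + 2x_2^2 + 2x_2 + 2 → 0
  remainder 0.

S(f_1,g_4): lcm = x_1x_2^3. S = -x_1x_2 - x_1 - x_2^4 + 2x_2^3 - 2x_2^2.
  leading term x_1x_2: subtract (-1)·f_1 from -x_1x_2 - x_1 - x_2^4 + 2x_2^3 - 2x_2^2 → -x_2^4 + 2x_2^3 + 2x_2^2 + 2x_2 - 2
  leading term x_2^4: subtract (2x_2)·g_4 from -x_2^4 + 2x_2^3 + 2x_2^2 + 2x_2 - 2 → -2x_2^3 - 2x_2^2 - 2x_2 - 2
  leading term x_2^3: subtract (-1)·g_4 from -2x_2^3 - 2x_2^2 - 2x_2 - 2 → 0
  remainder 0.

S(f_2,g_4): lcm = x_1x_2^3. S = 2x_1x_2^2 - x_1x_2 - x_1.
  leading term x_1x_2^2: subtract (2x_2)·f_1 from 2x_1x_2^2 - x_1x_2 - x_1 → 2x_1x_2 - x_1 + 2x_2^3 + x_2^2 - x_2
  leading term x_1x_2: subtract (2)·f_1 from 2x_1x_2 - x_1 + 2x_2^3 + x_2^2 - x_2 → 2x_1 + 2x_2^3 - 2x_2^2 - 1
  leading term x_1: subtract (-1)·g_3 from 2x_1 + 2x_2^3 - 2x_2^2 - 1 → 2x_2^3 + 2x_2^2 + 2x_2 + 2
  leading term x_2^3: subtract (1)·g_4 from 2x_2^3 + 2x_2^2 + 2x_2 + 2 → 0
  remainder 0.

S(g_3,g_4): leading monomials are coprime, so the S-polynomial reduces to 0 (Buchberger's first criterion).
Every S-polynomial of the final basis reduces to 0, so we have a Gröbner basis.
Inter-reduce: drop elements whose leading term is divisible by another's, tail-reduce, and make monic.
Reduced Gröbner basis: {x_1 - 2x_2^2 - x_2 + 1, x_2^3 + x_2^2 + x_2 + 1}.

Buchberger on the second generating set:
h_1 = -x_1x_2 + 2x_1 - 2x_2, LT = x_1x_2.
h_2 = -x_1x_2 - x_1 + x_2^2 - 2x_2 + 2, LT = x_1x_2.

S(h_1,h_2): lcm = x_1x_2. S = 2x_1 + x_2^2 + 2.
  leading term x_1: no divisor's leading term divides it; move 2x_1 to the remainder.
  leading term x_2^2: no divisor's leading term divides it; move x_2^2 to the remainder.
  leading term 1: no divisor's leading term divides it; move 2 to the remainder.
  remainder 2x_1 + x_2^2 + 2 ≠ 0; add k_3 = 2x_1 + x_2^2 + 2 to the basis.

S(h_1,k_3): lcm = x_1x_2. S = -2x_1 + 2x_2^3 + x_2.
  leading term x_1: subtract (-1)·k_3 from -2x_1 + 2x_2^3 + x_2 → 2x_2^3 + x_2^2 + x_2 + 2
  leading term x_2^3: no divisor's leading term divides it; move 2x_2^3 to the remainder.
  leading term x_2^2: no divisor's leading term divides it; move x_2^2 to the remainder.
  leading term x_2: no divisor's leading term divides it; move x_2 to the remainder.
  leading term 1: no divisor's leading term divides it; move 2 to the remainder.
  remainder 2x_2^3 + x_2^2 + x_2 + 2 ≠ 0; add k_4 = 2x_2^3 + x_2^2 + x_2 + 2 to the basis.

S(h_2,k_3): lcm = x_1x_2. S = x_1 + 2x_2^3 - x_2^2 + x_2 - 2.
  leading term x_1: subtract (-2)·k_3 from x_1 + 2x_2^3 - x_2^2 + x_2 - 2 → 2x_2^3 + x_2^2 + x_2 + 2
  leading term x_2^3: subtract (1)·k_4 from 2x_2^3 + x_2^2 + x_2 + 2 → 0
  remainder 0.

S(h_1,k_4): lcm = x_1x_2^3. S = 2x_1x_2 - x_1 + 2x_2^3.
  leading term x_1x_2: subtract (-2)·h_1 from 2x_1x_2 - x_1 + 2x_2^3 → -2x_1 + 2x_2^3 + x_2
  leading term x_1: subtract (-1)·k_3 from -2x_1 + 2x_2^3 + x_2 → 2x_2^3 + x_2^2 + x_2 + 2
  leading term x_2^3: subtract (1)·k_4 from 2x_2^3 + x_2^2 + x_2 + 2 → 0
  remainder 0.

S(h_2,k_4): lcm = x_1x_2^3. S = -2x_1x_2^2 + 2x_1x_2 - x_1 - x_2^4 + 2x_2^3 - 2x_2^2.
  leading term x_1x_2^2: subtract (2x_2)·h_1 from -2x_1x_2^2 + 2x_1x_2 - x_1 - x_2^4 + 2x_2^3 - 2x_2^2 → -2x_1x_2 - x_1 - x_2^4 + 2x_2^3 + 2x_2^2
  leading term x_1x_2: subtract (2)·h_1 from -2x_1x_2 - x_1 - x_2^4 + 2x_2^3 + 2x_2^2 → -x_2^4 + 2x_2^3 + 2x_2^2 - x_2
  leading term x_2^4: subtract (2x_2)·k_4 from -x_2^4 + 2x_2^3 + 2x_2^2 - x_2 → 0
  remainder 0.

S(k_3,k_4): leading monomials are coprime, so the S-polynomial reduces to 0 (Buchberger's first criterion).
Every S-polynomial of the final basis reduces to 0, so we have a Gröbner basis.
Inter-reduce: drop elements whose leading term is divisible by another's, tail-reduce, and make monic.
Reduced Gröbner basis: {x_1 - 2x_2^2 + 1, x_2^3 - 2x_2^2 - 2x_2 + 1}.

The bases are distinct; the ideals are different.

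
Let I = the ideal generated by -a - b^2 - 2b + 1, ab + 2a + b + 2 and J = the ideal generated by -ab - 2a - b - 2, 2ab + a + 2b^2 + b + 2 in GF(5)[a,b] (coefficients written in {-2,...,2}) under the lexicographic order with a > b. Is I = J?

Since reduced Gröbner bases are canonical representatives of ideals under a given ordering, it suffices to compute and compare them.
Buchberger on the first generating set:
f_1 = -a - b^2 - 2b + 1, LT = a.
f_2 = ab + 2a + b + 2, LT = ab.

S(f_1,f_2): lcm = ab. S = -2a + b^3 + 2b^2 - 2b - 2.
  leading term a: subtract (2)·f_1 from -2a + b^3 + 2b^2 - 2b - 2 → b^3 - b^2 + 2b + 1
  leading term b^3: no divisor's leading term divides it; move b^3 to the remainder.
  leading term b^2: no divisor's leading term divides it; move -b^2 to the remainder.
  leading term b: no divisor's leading term divides it; move 2b to the remainder.
  leading term 1: no divisor's leading term divides it; move 1 to the remainder.
  remainder b^3 - b^2 + 2b + 1 ≠ 0; add g_3 = b^3 - b^2 + 2b + 1 to the basis.

The other S-polynomials (S(f_1,g_3), S(f_2,g_3)) all reduce to 0 modulo the current basis, so we have a Gröbner basis.
Inter-reduce: drop elements whose leading term is divisible by another's, tail-reduce, and make monic.
Reduced Gröbner basis: {a + b^2 + 2b - 1, b^3 - b^2 + 2b + 1}.

Buchberger on the second generating set:
h_1 = -ab - 2a - b - 2, LT = ab.
h_2 = 2ab + a + 2b^2 + b + 2, LT = ab.

S(h_1,h_2): lcm = ab. S = -a - b^2 - 2b + 1.
  leading term a: no divisor's leading term divides it; move -a to the remainder.
  leading term b^2: no divisor's leading term divides it; move -b^2 to the remainder.
  leading term b: no divisor's leading term divides it; move -2b to the remainder.
  leading term 1: no divisor's leading term divides it; move 1 to the remainder.
  remainder -a - b^2 - 2b + 1 ≠ 0; add k_3 = -a - b^2 - 2b + 1 to the basis.

S(h_1,k_3): lcm = ab. S = 2a - b^3 - 2b^2 + 2b + 2.
  leading term a: subtract (-2)·k_3 from 2a - b^3 - 2b^2 + 2b + 2 → -b^3 + b^2 - 2b - 1
  leading term b^3: no divisor's leading term divides it; move -b^3 to the remainder.
  leading term b^2: no divisor's leading term divides it; move b^2 to the remainder.
  leading term b: no divisor's leading term divides it; move -2b to the remainder.
  leading term 1: no divisor's leading term divides it; move -1 to the remainder.
  remainder -b^3 + b^2 - 2b - 1 ≠ 0; add k_4 = -b^3 + b^2 - 2b - 1 to the basis.

The other S-polynomials (S(h_2,k_3), S(h_1,k_4), S(h_2,k_4), S(k_3,k_4)) all reduce to 0 modulo the current basis, so we have a Gröbner basis.
Inter-reduce: drop elements whose leading term is divisible by another's, tail-reduce, and make monic.
Reduced Gröbner basis: {a + b^2 + 2b - 1, b^3 - b^2 + 2b + 1}.

The two bases agree; hence the ideals are identical.

Yes, the ideals are equal.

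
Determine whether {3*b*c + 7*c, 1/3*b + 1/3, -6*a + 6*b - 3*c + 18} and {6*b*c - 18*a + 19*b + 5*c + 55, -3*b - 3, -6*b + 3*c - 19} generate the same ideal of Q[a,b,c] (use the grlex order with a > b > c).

Equality of ideals is decidable: compute both reduced Gröbner bases (unique for the ordering) and check whether they agree.
Buchberger on the first generating set:
f_1 = 3*b*c + 7*c, LT = b*c.
f_2 = 1/3*b + 1/3, LT = b.
f_3 = -6*a + 6*b - 3*c + 18, LT = a.

S(f_1,f_2): lcm = b*c. S = 4/3*c.
  leading term c: no divisor's leading term divides it; move 4/3*c to the remainder.
  remainder 4/3*c ≠ 0; add g_4 = 4/3*c to the basis.

The other S-polynomials (S(f_1,f_3), S(f_2,f_3), S(f_1,g_4), S(f_2,g_4), S(f_3,g_4)) all reduce to 0 modulo the current basis, so we have a Gröbner basis.
Inter-reduce: drop elements whose leading term is divisible by another's, tail-reduce, and make monic.
Reduced Gröbner basis: {a - 2, b + 1, c}.

Buchberger on the second generating set:
h_1 = 6*b*c - 18*a + 19*b + 5*c + 55, LT = b*c.
h_2 = -3*b - 3, LT = b.
h_3 = -6*b + 3*c - 19, LT = b.

S(h_1,h_2): lcm = b*c. S = -3*a + 19/6*b - 1/6*c + 55/6.
  leading term a: no divisor's leading term divides it; move -3*a to the remainder.
  leading term b: subtract (-19/18)·h_2 from 19/6*b - 1/6*c + 55/6 → -1/6*c + 6
  leading term c: no divisor's leading term divides it; move -1/6*c to the remainder.
  leading term 1: no divisor's leading term divides it; move 6 to the remainder.
  remainder -3*a - 1/6*c + 6 ≠ 0; add k_4 = -3*a - 1/6*c + 6 to the basis.

S(h_1,h_3): lcm = b*c. S = 1/2*c**2 - 3*a + 19/6*b - 7/3*c + 55/6.
  leading term c**2: no divisor's leading term divides it; move 1/2*c**2 to the remainder.
  leading term a: subtract (1)·k_4 from -3*a + 19/6*b - 7/3*c + 55/6 → 19/6*b - 13/6*c + 19/6
  leading term b: subtract (-19/18)·h_2 from 19/6*b - 13/6*c + 19/6 → -13/6*c
  leading term c: no divisor's leading term divides it; move -13/6*c to the remainder.
  remainder 1/2*c**2 - 13/6*c ≠ 0; add k_5 = 1/2*c**2 - 13/6*c to the basis.

S(h_2,h_3): lcm = b. S = 1/2*c - 13/6.
  leading term c: no divisor's leading term divides it; move 1/2*c to the remainder.
  leading term 1: no divisor's leading term divides it; move -13/6 to the remainder.
  remainder 1/2*c - 13/6 ≠ 0; add k_6 = 1/2*c - 13/6 to the basis.

The other S-polynomials (S(h_1,k_4), S(h_2,k_4), S(h_3,k_4), S(h_1,k_5), S(h_2,k_5), S(h_3,k_5), S(k_4,k_5), S(h_1,k_6), S(h_2,k_6), S(h_3,k_6), S(k_4,k_6), S(k_5,k_6)) all reduce to 0 modulo the current basis, so we have a Gröbner basis.
Inter-reduce: drop elements whose leading term is divisible by another's, tail-reduce, and make monic.
Reduced Gröbner basis: {a - 95/54, b + 1, c - 13/3}.

These differ, so the ideals are not equal.

No, the ideals differ.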